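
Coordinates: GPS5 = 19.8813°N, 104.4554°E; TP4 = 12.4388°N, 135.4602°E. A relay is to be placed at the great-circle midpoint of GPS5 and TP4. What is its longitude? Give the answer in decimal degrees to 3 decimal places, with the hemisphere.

Bx = cos φ₂ cos Δλ = 0.837005,  By = cos φ₂ sin Δλ = 0.503019
φₘ = atan2(sin φ₁ + sin φ₂, √((cos φ₁ + Bx)² + By²)) = 16.73639°
λₘ = λ₁ + atan2(By, cos φ₁ + Bx) = 120.25731°

120.257°E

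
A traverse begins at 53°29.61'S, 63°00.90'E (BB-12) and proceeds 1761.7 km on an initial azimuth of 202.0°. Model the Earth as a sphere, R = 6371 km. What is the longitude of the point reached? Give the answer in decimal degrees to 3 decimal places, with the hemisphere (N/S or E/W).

47.518°E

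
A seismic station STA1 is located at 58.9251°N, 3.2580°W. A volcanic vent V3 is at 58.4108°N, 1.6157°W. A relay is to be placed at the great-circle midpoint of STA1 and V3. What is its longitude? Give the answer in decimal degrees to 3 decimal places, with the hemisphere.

Bx = cos φ₂ cos Δλ = 0.523610,  By = cos φ₂ sin Δλ = 0.015013
φₘ = atan2(sin φ₁ + sin φ₂, √((cos φ₁ + Bx)² + By²)) = 58.67056°
λₘ = λ₁ + atan2(By, cos φ₁ + Bx) = -2.43080°

2.431°W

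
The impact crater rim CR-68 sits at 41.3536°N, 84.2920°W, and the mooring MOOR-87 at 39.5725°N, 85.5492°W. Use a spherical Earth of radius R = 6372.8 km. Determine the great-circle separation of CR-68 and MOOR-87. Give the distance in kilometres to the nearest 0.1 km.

224.9 km

Δφ = -1.7811°,  Δλ = -1.2572°
a = sin²(Δφ/2) + cos φ₁ cos φ₂ sin²(Δλ/2) = 0.000311
c = 2·arcsin(√a) = 0.035284 rad = 2.0216°
d = R·c = 6372.8 × 0.035284 = 224.9 km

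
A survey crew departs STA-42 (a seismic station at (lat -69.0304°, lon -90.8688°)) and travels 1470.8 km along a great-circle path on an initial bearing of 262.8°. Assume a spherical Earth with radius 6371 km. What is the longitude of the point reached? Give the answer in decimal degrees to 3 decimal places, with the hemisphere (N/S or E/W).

126.086°W

δ = d/R = 1470.8/6371 = 0.230859 rad
φ₂ = arcsin(sin φ₁ cos δ + cos φ₁ sin δ cos θ)
   = arcsin(-0.93377·0.97347 + 0.35787·0.22881·-0.12533) = -66.81826°
λ₂ = λ₁ + atan2(sin θ sin δ cos φ₁, cos δ − sin φ₁ sin φ₂) = -126.08611°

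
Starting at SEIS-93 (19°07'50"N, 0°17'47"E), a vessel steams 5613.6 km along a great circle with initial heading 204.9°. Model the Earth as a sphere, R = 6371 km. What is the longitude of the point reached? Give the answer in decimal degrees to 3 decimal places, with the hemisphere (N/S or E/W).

SEIS-93: φ = +19.13056°, λ = +0.29639°
δ = d/R = 5613.6/6371 = 0.881118 rad
φ₂ = arcsin(sin φ₁ cos δ + cos φ₁ sin δ cos θ)
   = arcsin(0.32772·0.63629 + 0.94477·0.77145·-0.90704) = -26.90869°
λ₂ = λ₁ + atan2(sin θ sin δ cos φ₁, cos δ − sin φ₁ sin φ₂) = -21.06477°

21.065°W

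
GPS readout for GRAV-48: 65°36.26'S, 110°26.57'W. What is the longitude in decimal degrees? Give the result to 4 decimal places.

110° + 26.57′/60 = 110 + 0.44283 = 110.4428°

110.4428°W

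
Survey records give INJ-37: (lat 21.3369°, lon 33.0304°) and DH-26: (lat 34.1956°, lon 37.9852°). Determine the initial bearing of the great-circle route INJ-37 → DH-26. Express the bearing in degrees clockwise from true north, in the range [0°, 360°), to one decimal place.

17.7°

Δλ = 4.9548°
y = sin Δλ · cos φ₂ = 0.071439
x = cos φ₁ sin φ₂ − sin φ₁ cos φ₂ cos Δλ = 0.223672
θ = atan2(y, x) = 17.7129° → 17.7129° (mod 360°)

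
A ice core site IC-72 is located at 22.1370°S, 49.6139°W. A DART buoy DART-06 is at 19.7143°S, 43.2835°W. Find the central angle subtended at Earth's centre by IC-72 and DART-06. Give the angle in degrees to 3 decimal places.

Δφ = 2.4227°,  Δλ = 6.3304°
a = sin²(Δφ/2) + cos φ₁ cos φ₂ sin²(Δλ/2) = 0.003105
c = 2·arcsin(√a) = 0.111509 rad = 6.3890°

6.389°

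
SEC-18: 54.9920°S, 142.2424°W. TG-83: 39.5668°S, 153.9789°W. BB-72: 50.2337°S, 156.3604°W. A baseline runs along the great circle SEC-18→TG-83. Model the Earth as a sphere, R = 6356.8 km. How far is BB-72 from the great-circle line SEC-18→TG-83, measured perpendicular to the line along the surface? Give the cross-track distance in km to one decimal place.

δ₁₃ = central angle SEC-18→BB-72 = 0.170680 rad  (haversine)
θ₁₃ = bearing SEC-18→BB-72 = 293.279°,  θ₁₂ = bearing SEC-18→TG-83 = 328.188°
dₓₜ = R·arcsin(sin δ₁₃ · sin(θ₁₃ − θ₁₂)) = 6356.8·arcsin(0.16985·sin(-34.908°)) = -618.865 km
|dₓₜ| = 618.865 km

618.9 km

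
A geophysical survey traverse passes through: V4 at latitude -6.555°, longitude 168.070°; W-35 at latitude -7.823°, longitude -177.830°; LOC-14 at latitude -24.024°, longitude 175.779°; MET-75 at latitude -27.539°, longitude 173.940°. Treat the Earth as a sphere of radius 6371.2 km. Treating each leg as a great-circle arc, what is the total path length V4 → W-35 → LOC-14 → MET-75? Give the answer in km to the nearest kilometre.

V4→W-35: c = 0.245143 rad, d = 1561.85 km
W-35→LOC-14: c = 0.302263 rad, d = 1925.78 km
LOC-14→MET-75: c = 0.067812 rad, d = 432.04 km
Total = 1561.85 + 1925.78 + 432.04 = 3919.67 km

3920 km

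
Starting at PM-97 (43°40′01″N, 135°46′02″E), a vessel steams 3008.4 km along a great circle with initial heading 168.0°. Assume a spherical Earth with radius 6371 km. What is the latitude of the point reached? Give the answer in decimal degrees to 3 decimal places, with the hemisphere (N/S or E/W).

PM-97: φ = +43.66694°, λ = +135.76722°
δ = d/R = 3008.4/6371 = 0.472202 rad
φ₂ = arcsin(sin φ₁ cos δ + cos φ₁ sin δ cos θ)
   = arcsin(0.69047·0.89057 + 0.72337·0.45485·-0.97815) = 17.04213°
λ₂ = λ₁ + atan2(sin θ sin δ cos φ₁, cos δ − sin φ₁ sin φ₂) = 141.44372°

17.042°N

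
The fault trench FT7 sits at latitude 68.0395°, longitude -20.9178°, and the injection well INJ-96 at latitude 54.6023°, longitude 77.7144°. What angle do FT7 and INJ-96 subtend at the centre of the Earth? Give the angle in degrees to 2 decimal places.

Δφ = -13.4372°,  Δλ = 98.6322°
a = sin²(Δφ/2) + cos φ₁ cos φ₂ sin²(Δλ/2) = 0.138254
c = 2·arcsin(√a) = 0.761948 rad = 43.6564°

43.66°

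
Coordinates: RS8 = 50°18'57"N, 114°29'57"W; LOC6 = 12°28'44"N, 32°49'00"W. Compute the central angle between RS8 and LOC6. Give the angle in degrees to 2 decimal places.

RS8: φ = +50.31583°, λ = -114.49917°
LOC6: φ = +12.47889°, λ = -32.81667°
Δφ = -37.8369°,  Δλ = 81.6825°
a = sin²(Δφ/2) + cos φ₁ cos φ₂ sin²(Δλ/2) = 0.371760
c = 2·arcsin(√a) = 1.311418 rad = 75.1387°

75.14°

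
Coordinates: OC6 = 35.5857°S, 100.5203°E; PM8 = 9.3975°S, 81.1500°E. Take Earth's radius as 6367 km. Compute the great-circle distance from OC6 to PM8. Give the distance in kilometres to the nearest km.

Δφ = 26.1882°,  Δλ = -19.3703°
a = sin²(Δφ/2) + cos φ₁ cos φ₂ sin²(Δλ/2) = 0.074033
c = 2·arcsin(√a) = 0.551131 rad = 31.5775°
d = R·c = 6367 × 0.551131 = 3509.0 km

3509 km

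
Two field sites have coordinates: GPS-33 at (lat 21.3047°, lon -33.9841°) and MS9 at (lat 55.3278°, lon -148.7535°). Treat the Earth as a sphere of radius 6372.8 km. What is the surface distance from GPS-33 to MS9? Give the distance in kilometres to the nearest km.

9521 km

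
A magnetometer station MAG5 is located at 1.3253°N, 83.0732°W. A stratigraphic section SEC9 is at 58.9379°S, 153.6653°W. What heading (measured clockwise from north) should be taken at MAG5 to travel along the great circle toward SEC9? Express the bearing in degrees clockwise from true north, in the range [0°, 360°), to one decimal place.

Δλ = -70.5921°
y = sin Δλ · cos φ₂ = -0.486648
x = cos φ₁ sin φ₂ − sin φ₁ cos φ₂ cos Δλ = -0.860345
θ = atan2(y, x) = -150.5056° → 209.4944° (mod 360°)

209.5°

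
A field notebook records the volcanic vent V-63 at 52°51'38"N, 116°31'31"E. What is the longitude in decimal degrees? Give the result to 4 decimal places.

116° + 31′/60 + 31″/3600 = 116 + 0.51667 + 0.00861 = 116.5253°

116.5253°E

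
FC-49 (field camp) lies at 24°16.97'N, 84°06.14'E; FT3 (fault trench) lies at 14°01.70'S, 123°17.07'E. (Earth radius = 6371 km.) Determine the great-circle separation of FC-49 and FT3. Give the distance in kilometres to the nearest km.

6020 km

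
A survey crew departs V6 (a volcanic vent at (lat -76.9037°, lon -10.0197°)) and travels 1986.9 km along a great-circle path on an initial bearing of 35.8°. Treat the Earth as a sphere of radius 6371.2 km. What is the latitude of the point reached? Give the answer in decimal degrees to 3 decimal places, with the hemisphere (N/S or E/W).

δ = d/R = 1986.9/6371.2 = 0.311856 rad
φ₂ = arcsin(sin φ₁ cos δ + cos φ₁ sin δ cos θ)
   = arcsin(-0.97399·0.95177 + 0.22659·0.30683·0.81106) = -60.53111°
λ₂ = λ₁ + atan2(sin θ sin δ cos φ₁, cos δ − sin φ₁ sin φ₂) = 11.37765°

60.531°S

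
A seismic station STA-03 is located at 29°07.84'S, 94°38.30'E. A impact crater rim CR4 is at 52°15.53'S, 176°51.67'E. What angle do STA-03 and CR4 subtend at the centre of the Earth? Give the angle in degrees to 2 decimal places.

62.79°

STA-03: φ = -29.13067°, λ = +94.63833°
CR4: φ = -52.25883°, λ = +176.86117°
Δφ = -23.1282°,  Δλ = 82.2228°
a = sin²(Δφ/2) + cos φ₁ cos φ₂ sin²(Δλ/2) = 0.271346
c = 2·arcsin(√a) = 1.095830 rad = 62.7864°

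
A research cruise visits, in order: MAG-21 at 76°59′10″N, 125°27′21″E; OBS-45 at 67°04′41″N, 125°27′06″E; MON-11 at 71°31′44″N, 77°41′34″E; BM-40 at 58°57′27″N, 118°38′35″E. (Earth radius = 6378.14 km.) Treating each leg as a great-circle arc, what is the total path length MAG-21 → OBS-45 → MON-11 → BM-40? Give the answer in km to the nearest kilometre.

MAG-21: φ = +76.98611°, λ = +125.45583°
OBS-45: φ = +67.07806°, λ = +125.45167°
MON-11: φ = +71.52889°, λ = +77.69278°
BM-40: φ = +58.95750°, λ = +118.64306°
MAG-21→OBS-45: c = 0.172928 rad, d = 1102.96 km
OBS-45→MON-11: c = 0.295896 rad, d = 1887.26 km
MON-11→BM-40: c = 0.359584 rad, d = 2293.48 km
Total = 1102.96 + 1887.26 + 2293.48 = 5283.70 km

5284 km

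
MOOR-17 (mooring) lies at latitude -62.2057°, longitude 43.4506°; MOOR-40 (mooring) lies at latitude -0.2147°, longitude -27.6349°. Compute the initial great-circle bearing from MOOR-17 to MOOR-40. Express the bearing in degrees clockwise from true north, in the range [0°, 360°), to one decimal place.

286.8°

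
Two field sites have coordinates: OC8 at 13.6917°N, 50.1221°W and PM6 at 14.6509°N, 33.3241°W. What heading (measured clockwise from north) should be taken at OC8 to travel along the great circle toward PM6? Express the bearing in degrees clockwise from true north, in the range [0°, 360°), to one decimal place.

Δλ = 16.7980°
y = sin Δλ · cos φ₂ = 0.279602
x = cos φ₁ sin φ₂ − sin φ₁ cos φ₂ cos Δλ = 0.026512
θ = atan2(y, x) = 84.5834° → 84.5834° (mod 360°)

84.6°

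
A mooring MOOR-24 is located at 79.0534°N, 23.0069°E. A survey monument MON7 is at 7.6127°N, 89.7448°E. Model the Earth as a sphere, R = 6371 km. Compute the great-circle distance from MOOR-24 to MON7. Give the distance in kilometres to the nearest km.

8696 km

Δφ = -71.4407°,  Δλ = 66.7379°
a = sin²(Δφ/2) + cos φ₁ cos φ₂ sin²(Δλ/2) = 0.397800
c = 2·arcsin(√a) = 1.364945 rad = 78.2056°
d = R·c = 6371 × 1.364945 = 8696.1 km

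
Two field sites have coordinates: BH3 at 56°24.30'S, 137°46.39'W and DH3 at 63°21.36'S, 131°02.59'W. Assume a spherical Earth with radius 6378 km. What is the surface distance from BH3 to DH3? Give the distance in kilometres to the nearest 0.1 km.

BH3: φ = -56.40500°, λ = -137.77317°
DH3: φ = -63.35600°, λ = -131.04317°
Δφ = -6.9510°,  Δλ = 6.7300°
a = sin²(Δφ/2) + cos φ₁ cos φ₂ sin²(Δλ/2) = 0.004530
c = 2·arcsin(√a) = 0.134711 rad = 7.7184°
d = R·c = 6378 × 0.134711 = 859.2 km

859.2 km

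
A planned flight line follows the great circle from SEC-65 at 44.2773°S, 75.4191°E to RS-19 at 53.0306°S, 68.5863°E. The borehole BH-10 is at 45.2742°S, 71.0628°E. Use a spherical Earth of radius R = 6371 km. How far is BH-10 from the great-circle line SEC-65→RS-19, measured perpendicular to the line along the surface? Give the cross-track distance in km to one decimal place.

δ₁₃ = central angle SEC-65→BH-10 = 0.056699 rad  (haversine)
θ₁₃ = bearing SEC-65→BH-10 = 250.606°,  θ₁₂ = bearing SEC-65→RS-19 = 204.755°
dₓₜ = R·arcsin(sin δ₁₃ · sin(θ₁₃ − θ₁₂)) = 6371·arcsin(0.05667·sin(45.850°)) = 259.124 km
|dₓₜ| = 259.124 km

259.1 km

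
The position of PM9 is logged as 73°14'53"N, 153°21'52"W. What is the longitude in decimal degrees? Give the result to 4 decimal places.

153° + 21′/60 + 52″/3600 = 153 + 0.35000 + 0.01444 = 153.3644°

153.3644°W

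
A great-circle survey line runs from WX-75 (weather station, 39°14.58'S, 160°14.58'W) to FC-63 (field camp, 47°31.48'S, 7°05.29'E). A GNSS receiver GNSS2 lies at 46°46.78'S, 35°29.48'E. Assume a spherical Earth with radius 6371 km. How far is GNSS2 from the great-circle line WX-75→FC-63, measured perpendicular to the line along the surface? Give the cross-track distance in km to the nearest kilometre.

2137 km

WX-75: φ = -39.24300°, λ = -160.24300°
FC-63: φ = -47.52467°, λ = +7.08817°
GNSS2: φ = -46.77967°, λ = +35.49133°
δ₁₃ = central angle WX-75→GNSS2 = 1.620305 rad  (haversine)
θ₁₃ = bearing WX-75→GNSS2 = 190.715°,  θ₁₂ = bearing WX-75→FC-63 = 171.475°
dₓₜ = R·arcsin(sin δ₁₃ · sin(θ₁₃ − θ₁₂)) = 6371·arcsin(0.99877·sin(19.240°)) = 2136.704 km
|dₓₜ| = 2136.704 km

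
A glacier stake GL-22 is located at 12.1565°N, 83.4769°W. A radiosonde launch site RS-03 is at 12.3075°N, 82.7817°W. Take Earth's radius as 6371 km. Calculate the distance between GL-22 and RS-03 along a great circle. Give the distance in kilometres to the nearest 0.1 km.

77.4 km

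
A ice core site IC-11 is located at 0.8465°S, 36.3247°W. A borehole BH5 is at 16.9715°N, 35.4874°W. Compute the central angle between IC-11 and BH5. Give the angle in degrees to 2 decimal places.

Δφ = 17.8180°,  Δλ = 0.8373°
a = sin²(Δφ/2) + cos φ₁ cos φ₂ sin²(Δλ/2) = 0.024034
c = 2·arcsin(√a) = 0.311316 rad = 17.8371°

17.84°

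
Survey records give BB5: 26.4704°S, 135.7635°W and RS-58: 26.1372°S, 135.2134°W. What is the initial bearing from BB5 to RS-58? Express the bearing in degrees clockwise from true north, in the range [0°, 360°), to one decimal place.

Δλ = 0.5501°
y = sin Δλ · cos φ₂ = 0.008619
x = cos φ₁ sin φ₂ − sin φ₁ cos φ₂ cos Δλ = 0.005797
θ = atan2(y, x) = 56.0765° → 56.0765° (mod 360°)

56.1°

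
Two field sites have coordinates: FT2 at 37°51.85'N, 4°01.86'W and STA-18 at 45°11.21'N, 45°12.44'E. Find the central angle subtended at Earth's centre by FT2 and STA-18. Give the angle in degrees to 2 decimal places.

FT2: φ = +37.86417°, λ = -4.03100°
STA-18: φ = +45.18683°, λ = +45.20733°
Δφ = 7.3227°,  Δλ = 49.2383°
a = sin²(Δφ/2) + cos φ₁ cos φ₂ sin²(Δλ/2) = 0.100640
c = 2·arcsin(√a) = 0.645631 rad = 36.9919°

36.99°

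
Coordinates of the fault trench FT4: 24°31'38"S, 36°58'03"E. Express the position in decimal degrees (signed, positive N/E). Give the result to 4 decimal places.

-24.5272°, +36.9675°

lat: 24.5272° S → -24.5272°
lon: 36.9675° E → +36.9675°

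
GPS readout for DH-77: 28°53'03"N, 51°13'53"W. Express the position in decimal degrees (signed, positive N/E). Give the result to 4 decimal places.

lat: 28.8842° N → +28.8842°
lon: 51.2314° W → -51.2314°

+28.8842°, -51.2314°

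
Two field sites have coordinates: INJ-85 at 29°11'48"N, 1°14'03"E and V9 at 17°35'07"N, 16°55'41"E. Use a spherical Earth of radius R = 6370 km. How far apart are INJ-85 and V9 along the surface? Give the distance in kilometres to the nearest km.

INJ-85: φ = +29.19667°, λ = +1.23417°
V9: φ = +17.58528°, λ = +16.92806°
Δφ = -11.6114°,  Δλ = 15.6939°
a = sin²(Δφ/2) + cos φ₁ cos φ₂ sin²(Δλ/2) = 0.025744
c = 2·arcsin(√a) = 0.322289 rad = 18.4658°
d = R·c = 6370 × 0.322289 = 2053.0 km

2053 km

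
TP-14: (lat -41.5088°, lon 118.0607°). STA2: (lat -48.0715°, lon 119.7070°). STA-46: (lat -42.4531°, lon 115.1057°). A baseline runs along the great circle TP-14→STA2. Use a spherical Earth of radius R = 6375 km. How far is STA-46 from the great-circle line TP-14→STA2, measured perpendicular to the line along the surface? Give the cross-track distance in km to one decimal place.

257.3 km

δ₁₃ = central angle TP-14→STA-46 = 0.041728 rad  (haversine)
θ₁₃ = bearing TP-14→STA-46 = 245.754°,  θ₁₂ = bearing TP-14→STA2 = 170.480°
dₓₜ = R·arcsin(sin δ₁₃ · sin(θ₁₃ − θ₁₂)) = 6375·arcsin(0.04172·sin(75.274°)) = 257.274 km
|dₓₜ| = 257.274 km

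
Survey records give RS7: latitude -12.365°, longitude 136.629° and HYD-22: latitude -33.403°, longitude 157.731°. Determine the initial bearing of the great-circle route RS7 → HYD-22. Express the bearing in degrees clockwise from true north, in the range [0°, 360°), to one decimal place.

141.0°

Δλ = 21.1020°
y = sin Δλ · cos φ₂ = 0.300559
x = cos φ₁ sin φ₂ − sin φ₁ cos φ₂ cos Δλ = -0.370975
θ = atan2(y, x) = 140.9860° → 140.9860° (mod 360°)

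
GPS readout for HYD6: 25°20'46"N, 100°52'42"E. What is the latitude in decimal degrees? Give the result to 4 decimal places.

25° + 20′/60 + 46″/3600 = 25 + 0.33333 + 0.01278 = 25.3461°

25.3461°N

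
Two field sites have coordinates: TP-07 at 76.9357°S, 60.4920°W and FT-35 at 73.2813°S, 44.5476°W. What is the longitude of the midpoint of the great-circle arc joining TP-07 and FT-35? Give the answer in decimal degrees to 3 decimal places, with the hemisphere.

Bx = cos φ₂ cos Δλ = 0.276606,  By = cos φ₂ sin Δλ = 0.079025
φₘ = atan2(sin φ₁ + sin φ₂, √((cos φ₁ + Bx)² + By²)) = -75.24412°
λₘ = λ₁ + atan2(By, cos φ₁ + Bx) = -51.55728°

51.557°W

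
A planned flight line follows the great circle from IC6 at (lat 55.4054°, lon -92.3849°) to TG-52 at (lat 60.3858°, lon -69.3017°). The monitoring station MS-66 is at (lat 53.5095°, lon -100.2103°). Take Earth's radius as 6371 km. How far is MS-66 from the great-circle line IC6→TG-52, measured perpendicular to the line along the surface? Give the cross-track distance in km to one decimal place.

δ₁₃ = central angle IC6→MS-66 = 0.085953 rad  (haversine)
θ₁₃ = bearing IC6→MS-66 = 250.593°,  θ₁₂ = bearing IC6→TG-52 = 58.359°
dₓₜ = R·arcsin(sin δ₁₃ · sin(θ₁₃ − θ₁₂)) = 6371·arcsin(0.08585·sin(192.234°)) = -115.908 km
|dₓₜ| = 115.908 km

115.9 km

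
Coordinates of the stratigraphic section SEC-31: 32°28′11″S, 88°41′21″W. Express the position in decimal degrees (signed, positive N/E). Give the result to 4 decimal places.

-32.4697°, -88.6892°

lat: 32.4697° S → -32.4697°
lon: 88.6892° W → -88.6892°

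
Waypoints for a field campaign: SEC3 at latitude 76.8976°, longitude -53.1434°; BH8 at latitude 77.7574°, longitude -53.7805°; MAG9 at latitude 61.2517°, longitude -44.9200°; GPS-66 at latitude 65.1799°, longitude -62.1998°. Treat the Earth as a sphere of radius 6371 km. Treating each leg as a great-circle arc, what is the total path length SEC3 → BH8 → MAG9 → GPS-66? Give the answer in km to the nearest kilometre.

2925 km

SEC3→BH8: c = 0.015203 rad, d = 96.86 km
BH8→MAG9: c = 0.292332 rad, d = 1862.45 km
MAG9→GPS-66: c = 0.151550 rad, d = 965.52 km
Total = 96.86 + 1862.45 + 965.52 = 2924.83 km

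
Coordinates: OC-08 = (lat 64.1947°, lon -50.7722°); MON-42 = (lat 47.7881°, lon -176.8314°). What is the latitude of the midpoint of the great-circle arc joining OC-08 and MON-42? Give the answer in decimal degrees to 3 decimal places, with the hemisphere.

71.640°N

Bx = cos φ₂ cos Δλ = -0.395479,  By = cos φ₂ sin Δλ = -0.543150
φₘ = atan2(sin φ₁ + sin φ₂, √((cos φ₁ + Bx)² + By²)) = 71.63965°
λₘ = λ₁ + atan2(By, cos φ₁ + Bx) = -136.57759°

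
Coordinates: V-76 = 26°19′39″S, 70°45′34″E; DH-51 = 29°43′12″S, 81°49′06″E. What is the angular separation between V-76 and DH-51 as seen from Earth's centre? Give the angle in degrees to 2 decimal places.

V-76: φ = -26.32750°, λ = +70.75944°
DH-51: φ = -29.72000°, λ = +81.81833°
Δφ = -3.3925°,  Δλ = 11.0589°
a = sin²(Δφ/2) + cos φ₁ cos φ₂ sin²(Δλ/2) = 0.008103
c = 2·arcsin(√a) = 0.180280 rad = 10.3293°

10.33°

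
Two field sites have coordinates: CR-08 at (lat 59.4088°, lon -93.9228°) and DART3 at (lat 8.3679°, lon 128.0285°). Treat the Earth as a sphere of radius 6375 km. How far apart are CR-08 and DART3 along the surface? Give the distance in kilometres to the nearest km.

11619 km

Δφ = -51.0409°,  Δλ = -138.0487°
a = sin²(Δφ/2) + cos φ₁ cos φ₂ sin²(Δλ/2) = 0.624590
c = 2·arcsin(√a) = 1.822629 rad = 104.4289°
d = R·c = 6375 × 1.822629 = 11619.3 km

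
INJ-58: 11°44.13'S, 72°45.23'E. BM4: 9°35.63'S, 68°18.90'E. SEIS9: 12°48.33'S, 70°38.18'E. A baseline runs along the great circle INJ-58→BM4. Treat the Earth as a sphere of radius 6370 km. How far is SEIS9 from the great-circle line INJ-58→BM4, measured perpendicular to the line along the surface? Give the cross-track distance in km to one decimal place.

207.6 km

INJ-58: φ = -11.73550°, λ = +72.75383°
BM4: φ = -9.59383°, λ = +68.31500°
SEIS9: φ = -12.80550°, λ = +70.63633°
δ₁₃ = central angle INJ-58→SEIS9 = 0.040655 rad  (haversine)
θ₁₃ = bearing INJ-58→SEIS9 = 242.433°,  θ₁₂ = bearing INJ-58→BM4 = 295.726°
dₓₜ = R·arcsin(sin δ₁₃ · sin(θ₁₃ − θ₁₂)) = 6370·arcsin(0.04064·sin(-53.292°)) = -207.599 km
|dₓₜ| = 207.599 km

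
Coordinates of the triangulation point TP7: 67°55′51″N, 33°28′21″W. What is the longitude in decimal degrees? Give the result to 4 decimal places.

33.4725°W

33° + 28′/60 + 21″/3600 = 33 + 0.46667 + 0.00583 = 33.4725°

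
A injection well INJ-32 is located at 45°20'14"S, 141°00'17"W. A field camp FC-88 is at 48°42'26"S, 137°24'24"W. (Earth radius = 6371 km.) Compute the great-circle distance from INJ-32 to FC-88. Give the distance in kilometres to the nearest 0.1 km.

INJ-32: φ = -45.33722°, λ = -141.00472°
FC-88: φ = -48.70722°, λ = -137.40667°
Δφ = -3.3700°,  Δλ = 3.5981°
a = sin²(Δφ/2) + cos φ₁ cos φ₂ sin²(Δλ/2) = 0.001322
c = 2·arcsin(√a) = 0.072729 rad = 4.1671°
d = R·c = 6371 × 0.072729 = 463.4 km

463.4 km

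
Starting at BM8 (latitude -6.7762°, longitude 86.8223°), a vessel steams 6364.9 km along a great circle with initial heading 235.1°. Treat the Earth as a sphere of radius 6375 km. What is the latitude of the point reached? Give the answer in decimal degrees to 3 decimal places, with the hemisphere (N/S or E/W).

32.786°S

δ = d/R = 6364.9/6375 = 0.998416 rad
φ₂ = arcsin(sin φ₁ cos δ + cos φ₁ sin δ cos θ)
   = arcsin(-0.11799·0.54163 + 0.99301·0.84061·-0.57215) = -32.78597°
λ₂ = λ₁ + atan2(sin θ sin δ cos φ₁, cos δ − sin φ₁ sin φ₂) = 31.73063°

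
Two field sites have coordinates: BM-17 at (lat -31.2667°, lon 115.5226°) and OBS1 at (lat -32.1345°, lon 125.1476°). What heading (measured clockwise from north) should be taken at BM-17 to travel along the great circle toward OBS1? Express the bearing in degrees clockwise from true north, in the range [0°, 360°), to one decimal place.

Δλ = 9.6250°
y = sin Δλ · cos φ₂ = 0.141584
x = cos φ₁ sin φ₂ − sin φ₁ cos φ₂ cos Δλ = -0.021332
θ = atan2(y, x) = 98.5682° → 98.5682° (mod 360°)

98.6°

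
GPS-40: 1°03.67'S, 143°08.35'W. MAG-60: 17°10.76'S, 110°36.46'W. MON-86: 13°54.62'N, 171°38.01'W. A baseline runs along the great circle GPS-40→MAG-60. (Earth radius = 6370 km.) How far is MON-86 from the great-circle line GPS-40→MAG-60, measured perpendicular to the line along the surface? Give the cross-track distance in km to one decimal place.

19.2 km

GPS-40: φ = -1.06117°, λ = -143.13917°
MAG-60: φ = -17.17933°, λ = -110.60767°
MON-86: φ = +13.91033°, λ = -171.63350°
δ₁₃ = central angle GPS-40→MON-86 = 0.557668 rad  (haversine)
θ₁₃ = bearing GPS-40→MON-86 = 298.950°,  θ₁₂ = bearing GPS-40→MAG-60 = 118.624°
dₓₜ = R·arcsin(sin δ₁₃ · sin(θ₁₃ − θ₁₂)) = 6370·arcsin(0.52921·sin(180.326°)) = -19.179 km
|dₓₜ| = 19.179 km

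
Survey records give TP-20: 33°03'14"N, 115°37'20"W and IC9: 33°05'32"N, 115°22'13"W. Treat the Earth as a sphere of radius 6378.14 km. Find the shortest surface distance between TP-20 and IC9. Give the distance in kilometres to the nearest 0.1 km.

TP-20: φ = +33.05389°, λ = -115.62222°
IC9: φ = +33.09222°, λ = -115.37028°
Δφ = 0.0383°,  Δλ = 0.2519°
a = sin²(Δφ/2) + cos φ₁ cos φ₂ sin²(Δλ/2) = 0.000004
c = 2·arcsin(√a) = 0.003745 rad = 0.2146°
d = R·c = 6378.14 × 0.003745 = 23.9 km

23.9 km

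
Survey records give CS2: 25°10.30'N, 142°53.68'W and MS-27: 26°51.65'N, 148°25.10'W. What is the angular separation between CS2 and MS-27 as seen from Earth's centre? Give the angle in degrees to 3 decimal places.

CS2: φ = +25.17167°, λ = -142.89467°
MS-27: φ = +26.86083°, λ = -148.41833°
Δφ = 1.6892°,  Δλ = -5.5237°
a = sin²(Δφ/2) + cos φ₁ cos φ₂ sin²(Δλ/2) = 0.002092
c = 2·arcsin(√a) = 0.091505 rad = 5.2428°

5.243°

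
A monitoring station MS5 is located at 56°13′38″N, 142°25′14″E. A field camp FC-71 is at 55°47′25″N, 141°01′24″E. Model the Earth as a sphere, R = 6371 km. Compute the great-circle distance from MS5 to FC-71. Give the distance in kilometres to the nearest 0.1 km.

MS5: φ = +56.22722°, λ = +142.42056°
FC-71: φ = +55.79028°, λ = +141.02333°
Δφ = -0.4369°,  Δλ = -1.3972°
a = sin²(Δφ/2) + cos φ₁ cos φ₂ sin²(Δλ/2) = 0.000061
c = 2·arcsin(√a) = 0.015621 rad = 0.8950°
d = R·c = 6371 × 0.015621 = 99.5 km

99.5 km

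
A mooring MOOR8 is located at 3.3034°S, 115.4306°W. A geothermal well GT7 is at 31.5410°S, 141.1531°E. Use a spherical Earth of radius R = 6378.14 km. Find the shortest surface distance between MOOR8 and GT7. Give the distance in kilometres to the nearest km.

Δφ = -28.2376°,  Δλ = -103.4163°
a = sin²(Δφ/2) + cos φ₁ cos φ₂ sin²(Δλ/2) = 0.583637
c = 2·arcsin(√a) = 1.738861 rad = 99.6294°
d = R·c = 6378.14 × 1.738861 = 11090.7 km

11091 km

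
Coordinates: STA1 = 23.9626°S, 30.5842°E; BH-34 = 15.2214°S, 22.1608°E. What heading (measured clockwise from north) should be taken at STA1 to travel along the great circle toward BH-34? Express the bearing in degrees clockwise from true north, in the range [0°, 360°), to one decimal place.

Δλ = -8.4234°
y = sin Δλ · cos φ₂ = -0.141348
x = cos φ₁ sin φ₂ − sin φ₁ cos φ₂ cos Δλ = 0.147744
θ = atan2(y, x) = -43.7326° → 316.2674° (mod 360°)

316.3°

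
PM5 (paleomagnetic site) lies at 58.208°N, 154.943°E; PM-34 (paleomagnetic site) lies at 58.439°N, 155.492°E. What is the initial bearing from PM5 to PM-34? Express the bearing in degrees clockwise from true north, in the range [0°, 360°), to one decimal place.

51.1°

Δλ = 0.5490°
y = sin Δλ · cos φ₂ = 0.005015
x = cos φ₁ sin φ₂ − sin φ₁ cos φ₂ cos Δλ = 0.004052
θ = atan2(y, x) = 51.0625° → 51.0625° (mod 360°)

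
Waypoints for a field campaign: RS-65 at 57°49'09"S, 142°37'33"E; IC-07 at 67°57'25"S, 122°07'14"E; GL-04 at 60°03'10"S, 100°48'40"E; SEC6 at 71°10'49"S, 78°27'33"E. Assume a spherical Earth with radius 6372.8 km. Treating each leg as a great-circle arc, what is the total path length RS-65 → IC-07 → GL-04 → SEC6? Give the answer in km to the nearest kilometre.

RS-65: φ = -57.81917°, λ = +142.62583°
IC-07: φ = -67.95694°, λ = +122.12056°
GL-04: φ = -60.05278°, λ = +100.81111°
SEC6: φ = -71.18028°, λ = +78.45917°
RS-65→IC-07: c = 0.238376 rad, d = 1519.12 km
IC-07→GL-04: c = 0.211627 rad, d = 1348.66 km
GL-04→SEC6: c = 0.249238 rad, d = 1588.35 km
Total = 1519.12 + 1348.66 + 1588.35 = 4456.13 km

4456 km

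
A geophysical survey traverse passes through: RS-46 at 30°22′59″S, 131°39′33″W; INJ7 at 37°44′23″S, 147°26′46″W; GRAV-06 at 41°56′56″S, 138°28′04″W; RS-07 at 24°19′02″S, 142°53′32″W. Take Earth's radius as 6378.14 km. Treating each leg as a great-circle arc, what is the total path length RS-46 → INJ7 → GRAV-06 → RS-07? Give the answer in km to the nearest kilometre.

RS-46: φ = -30.38306°, λ = -131.65917°
INJ7: φ = -37.73972°, λ = -147.44611°
GRAV-06: φ = -41.94889°, λ = -138.46778°
RS-07: φ = -24.31722°, λ = -142.89222°
RS-46→INJ7: c = 0.261374 rad, d = 1667.08 km
INJ7→GRAV-06: c = 0.140855 rad, d = 898.39 km
GRAV-06→RS-07: c = 0.314330 rad, d = 2004.84 km
Total = 1667.08 + 898.39 + 2004.84 = 4570.31 km

4570 km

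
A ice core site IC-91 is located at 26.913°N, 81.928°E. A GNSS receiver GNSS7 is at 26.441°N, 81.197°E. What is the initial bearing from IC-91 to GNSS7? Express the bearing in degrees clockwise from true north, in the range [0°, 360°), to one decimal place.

Δλ = -0.7310°
y = sin Δλ · cos φ₂ = -0.011423
x = cos φ₁ sin φ₂ − sin φ₁ cos φ₂ cos Δλ = -0.008205
θ = atan2(y, x) = -125.6878° → 234.3122° (mod 360°)

234.3°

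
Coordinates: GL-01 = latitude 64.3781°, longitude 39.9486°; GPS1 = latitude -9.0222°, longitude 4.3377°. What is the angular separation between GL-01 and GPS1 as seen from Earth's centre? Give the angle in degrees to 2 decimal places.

Δφ = -73.4003°,  Δλ = -35.6109°
a = sin²(Δφ/2) + cos φ₁ cos φ₂ sin²(Δλ/2) = 0.397092
c = 2·arcsin(√a) = 1.363500 rad = 78.1228°

78.12°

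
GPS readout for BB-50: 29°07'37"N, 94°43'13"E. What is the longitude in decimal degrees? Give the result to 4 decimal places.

94.7203°E

94° + 43′/60 + 13″/3600 = 94 + 0.71667 + 0.00361 = 94.7203°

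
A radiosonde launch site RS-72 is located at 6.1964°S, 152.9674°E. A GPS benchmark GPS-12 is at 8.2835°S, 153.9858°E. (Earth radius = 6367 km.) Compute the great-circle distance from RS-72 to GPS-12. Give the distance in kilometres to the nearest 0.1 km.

Δφ = -2.0871°,  Δλ = 1.0184°
a = sin²(Δφ/2) + cos φ₁ cos φ₂ sin²(Δλ/2) = 0.000409
c = 2·arcsin(√a) = 0.040470 rad = 2.3187°
d = R·c = 6367 × 0.040470 = 257.7 km

257.7 km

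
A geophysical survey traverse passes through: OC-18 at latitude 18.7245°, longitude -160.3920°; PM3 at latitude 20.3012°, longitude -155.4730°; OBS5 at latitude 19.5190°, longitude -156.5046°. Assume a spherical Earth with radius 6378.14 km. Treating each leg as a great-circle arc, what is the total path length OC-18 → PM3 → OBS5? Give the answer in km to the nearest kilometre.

684 km

OC-18→PM3: c = 0.085467 rad, d = 545.12 km
PM3→OBS5: c = 0.021747 rad, d = 138.71 km
Total = 545.12 + 138.71 = 683.83 km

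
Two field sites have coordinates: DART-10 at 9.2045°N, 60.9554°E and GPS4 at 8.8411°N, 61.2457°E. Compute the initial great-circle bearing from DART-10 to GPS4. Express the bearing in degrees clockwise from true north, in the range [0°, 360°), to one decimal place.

141.7°

Δλ = 0.2903°
y = sin Δλ · cos φ₂ = 0.005006
x = cos φ₁ sin φ₂ − sin φ₁ cos φ₂ cos Δλ = -0.006340
θ = atan2(y, x) = 141.7051° → 141.7051° (mod 360°)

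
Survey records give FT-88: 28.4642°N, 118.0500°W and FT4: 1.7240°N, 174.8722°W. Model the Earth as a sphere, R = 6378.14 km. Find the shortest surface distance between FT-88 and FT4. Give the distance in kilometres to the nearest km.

Δφ = -26.7402°,  Δλ = -56.8222°
a = sin²(Δφ/2) + cos φ₁ cos φ₂ sin²(Δλ/2) = 0.252396
c = 2·arcsin(√a) = 1.052723 rad = 60.3166°
d = R·c = 6378.14 × 1.052723 = 6714.4 km

6714 km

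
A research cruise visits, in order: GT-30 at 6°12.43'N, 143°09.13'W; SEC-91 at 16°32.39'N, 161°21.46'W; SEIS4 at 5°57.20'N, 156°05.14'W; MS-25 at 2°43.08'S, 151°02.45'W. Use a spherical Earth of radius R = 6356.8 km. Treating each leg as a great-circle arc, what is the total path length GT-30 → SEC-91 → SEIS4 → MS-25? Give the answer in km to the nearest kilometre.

GT-30: φ = +6.20717°, λ = -143.15217°
SEC-91: φ = +16.53983°, λ = -161.35767°
SEIS4: φ = +5.95333°, λ = -156.08567°
MS-25: φ = -2.71800°, λ = -151.04083°
GT-30→SEC-91: c = 0.359486 rad, d = 2285.18 km
SEC-91→SEIS4: c = 0.205568 rad, d = 1306.75 km
SEIS4→MS-25: c = 0.175033 rad, d = 1112.65 km
Total = 2285.18 + 1306.75 + 1112.65 = 4704.58 km

4705 km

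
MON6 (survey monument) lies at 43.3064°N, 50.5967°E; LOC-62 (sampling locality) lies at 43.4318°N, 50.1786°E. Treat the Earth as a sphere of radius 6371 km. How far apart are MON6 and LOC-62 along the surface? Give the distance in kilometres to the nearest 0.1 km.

36.6 km

Δφ = 0.1254°,  Δλ = -0.4181°
a = sin²(Δφ/2) + cos φ₁ cos φ₂ sin²(Δλ/2) = 0.000008
c = 2·arcsin(√a) = 0.005738 rad = 0.3288°
d = R·c = 6371 × 0.005738 = 36.6 km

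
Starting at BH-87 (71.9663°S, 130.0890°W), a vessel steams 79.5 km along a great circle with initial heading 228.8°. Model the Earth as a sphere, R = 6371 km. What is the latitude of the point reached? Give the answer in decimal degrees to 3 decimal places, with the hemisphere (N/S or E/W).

δ = d/R = 79.5/6371 = 0.012478 rad
φ₂ = arcsin(sin φ₁ cos δ + cos φ₁ sin δ cos θ)
   = arcsin(-0.95087·0.99992 + 0.30958·0.01248·-0.65869) = -72.42927°
λ₂ = λ₁ + atan2(sin θ sin δ cos φ₁, cos δ − sin φ₁ sin φ₂) = -131.87121°

72.429°S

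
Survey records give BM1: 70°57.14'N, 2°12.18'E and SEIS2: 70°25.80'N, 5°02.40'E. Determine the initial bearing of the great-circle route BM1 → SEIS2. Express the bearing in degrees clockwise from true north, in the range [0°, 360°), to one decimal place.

117.8°

BM1: φ = +70.95233°, λ = +2.20300°
SEIS2: φ = +70.43000°, λ = +5.04000°
Δλ = 2.8370°
y = sin Δλ · cos φ₂ = 0.016579
x = cos φ₁ sin φ₂ − sin φ₁ cos φ₂ cos Δλ = -0.008728
θ = atan2(y, x) = 117.7657° → 117.7657° (mod 360°)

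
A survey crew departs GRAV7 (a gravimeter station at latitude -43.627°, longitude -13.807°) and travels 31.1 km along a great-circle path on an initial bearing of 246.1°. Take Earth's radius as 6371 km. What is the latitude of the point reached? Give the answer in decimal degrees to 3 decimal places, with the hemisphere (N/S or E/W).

δ = d/R = 31.1/6371 = 0.004881 rad
φ₂ = arcsin(sin φ₁ cos δ + cos φ₁ sin δ cos θ)
   = arcsin(-0.68996·0.99999 + 0.72385·0.00488·-0.40514) = -43.73977°
λ₂ = λ₁ + atan2(sin θ sin δ cos φ₁, cos δ − sin φ₁ sin φ₂) = -14.16093°

43.740°S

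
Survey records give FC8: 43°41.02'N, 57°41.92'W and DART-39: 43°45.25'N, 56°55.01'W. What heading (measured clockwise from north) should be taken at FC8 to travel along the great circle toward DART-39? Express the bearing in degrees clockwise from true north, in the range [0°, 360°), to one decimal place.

82.6°

FC8: φ = +43.68367°, λ = -57.69867°
DART-39: φ = +43.75417°, λ = -56.91683°
Δλ = 0.7818°
y = sin Δλ · cos φ₂ = 0.009856
x = cos φ₁ sin φ₂ − sin φ₁ cos φ₂ cos Δλ = 0.001277
θ = atan2(y, x) = 82.6182° → 82.6182° (mod 360°)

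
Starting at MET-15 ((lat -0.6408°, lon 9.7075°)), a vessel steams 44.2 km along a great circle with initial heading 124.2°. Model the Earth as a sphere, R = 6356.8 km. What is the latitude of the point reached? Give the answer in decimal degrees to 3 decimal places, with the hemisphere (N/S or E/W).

0.865°S

δ = d/R = 44.2/6356.8 = 0.006953 rad
φ₂ = arcsin(sin φ₁ cos δ + cos φ₁ sin δ cos θ)
   = arcsin(-0.01118·0.99998 + 0.99994·0.00695·-0.56208) = -0.86472°
λ₂ = λ₁ + atan2(sin θ sin δ cos φ₁, cos δ − sin φ₁ sin φ₂) = 10.03704°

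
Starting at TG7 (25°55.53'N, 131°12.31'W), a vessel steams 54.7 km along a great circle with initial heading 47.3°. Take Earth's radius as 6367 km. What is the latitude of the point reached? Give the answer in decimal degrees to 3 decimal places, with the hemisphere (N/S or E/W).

TG7: φ = +25.92550°, λ = -131.20517°
δ = d/R = 54.7/6367 = 0.008591 rad
φ₂ = arcsin(sin φ₁ cos δ + cos φ₁ sin δ cos θ)
   = arcsin(0.43720·0.99996 + 0.89936·0.00859·0.67816) = 26.25876°
λ₂ = λ₁ + atan2(sin θ sin δ cos φ₁, cos δ − sin φ₁ sin φ₂) = -130.80179°

26.259°N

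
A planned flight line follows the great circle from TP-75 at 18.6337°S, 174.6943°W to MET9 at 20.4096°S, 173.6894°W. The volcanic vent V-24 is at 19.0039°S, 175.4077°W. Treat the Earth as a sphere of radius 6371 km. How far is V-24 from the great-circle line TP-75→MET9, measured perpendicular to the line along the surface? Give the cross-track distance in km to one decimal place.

85.6 km

δ₁₃ = central angle TP-75→V-24 = 0.013440 rad  (haversine)
θ₁₃ = bearing TP-75→V-24 = 241.152°,  θ₁₂ = bearing TP-75→MET9 = 152.094°
dₓₜ = R·arcsin(sin δ₁₃ · sin(θ₁₃ − θ₁₂)) = 6371·arcsin(0.01344·sin(89.058°)) = 85.618 km
|dₓₜ| = 85.618 km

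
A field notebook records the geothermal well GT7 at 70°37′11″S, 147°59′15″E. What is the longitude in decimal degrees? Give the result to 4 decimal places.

147° + 59′/60 + 15″/3600 = 147 + 0.98333 + 0.00417 = 147.9875°

147.9875°E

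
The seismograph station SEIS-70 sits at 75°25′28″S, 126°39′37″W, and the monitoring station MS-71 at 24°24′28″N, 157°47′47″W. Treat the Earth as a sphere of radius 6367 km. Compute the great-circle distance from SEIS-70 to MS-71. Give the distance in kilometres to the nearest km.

SEIS-70: φ = -75.42444°, λ = -126.66028°
MS-71: φ = +24.40778°, λ = -157.79639°
Δφ = 99.8322°,  Δλ = -31.1361°
a = sin²(Δφ/2) + cos φ₁ cos φ₂ sin²(Δλ/2) = 0.601888
c = 2·arcsin(√a) = 1.776011 rad = 101.7579°
d = R·c = 6367 × 1.776011 = 11307.9 km

11308 km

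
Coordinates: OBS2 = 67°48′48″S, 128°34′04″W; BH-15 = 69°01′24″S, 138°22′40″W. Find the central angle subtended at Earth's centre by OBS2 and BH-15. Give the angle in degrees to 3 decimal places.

3.801°

OBS2: φ = -67.81333°, λ = -128.56778°
BH-15: φ = -69.02333°, λ = -138.37778°
Δφ = -1.2100°,  Δλ = -9.8100°
a = sin²(Δφ/2) + cos φ₁ cos φ₂ sin²(Δλ/2) = 0.001100
c = 2·arcsin(√a) = 0.066339 rad = 3.8010°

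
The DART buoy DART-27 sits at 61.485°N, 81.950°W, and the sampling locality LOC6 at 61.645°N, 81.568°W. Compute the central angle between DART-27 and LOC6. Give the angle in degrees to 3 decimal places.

0.242°

Δφ = 0.1600°,  Δλ = 0.3820°
a = sin²(Δφ/2) + cos φ₁ cos φ₂ sin²(Δλ/2) = 0.000004
c = 2·arcsin(√a) = 0.004228 rad = 0.2422°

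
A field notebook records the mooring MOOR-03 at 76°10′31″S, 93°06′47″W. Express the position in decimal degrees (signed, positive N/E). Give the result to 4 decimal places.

lat: 76.1753° S → -76.1753°
lon: 93.1131° W → -93.1131°

-76.1753°, -93.1131°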